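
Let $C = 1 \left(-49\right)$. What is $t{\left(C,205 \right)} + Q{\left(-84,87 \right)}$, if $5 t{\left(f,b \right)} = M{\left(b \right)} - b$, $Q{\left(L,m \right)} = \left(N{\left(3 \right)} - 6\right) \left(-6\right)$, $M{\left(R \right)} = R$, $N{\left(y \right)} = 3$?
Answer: $18$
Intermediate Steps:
$C = -49$
$Q{\left(L,m \right)} = 18$ ($Q{\left(L,m \right)} = \left(3 - 6\right) \left(-6\right) = \left(-3\right) \left(-6\right) = 18$)
$t{\left(f,b \right)} = 0$ ($t{\left(f,b \right)} = \frac{b - b}{5} = \frac{1}{5} \cdot 0 = 0$)
$t{\left(C,205 \right)} + Q{\left(-84,87 \right)} = 0 + 18 = 18$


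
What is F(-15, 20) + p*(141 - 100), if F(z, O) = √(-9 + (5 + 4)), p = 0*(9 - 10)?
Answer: 0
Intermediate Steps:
p = 0 (p = 0*(-1) = 0)
F(z, O) = 0 (F(z, O) = √(-9 + 9) = √0 = 0)
F(-15, 20) + p*(141 - 100) = 0 + 0*(141 - 100) = 0 + 0*41 = 0 + 0 = 0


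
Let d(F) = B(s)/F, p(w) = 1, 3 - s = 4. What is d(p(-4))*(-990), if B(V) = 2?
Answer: -1980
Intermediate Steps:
s = -1 (s = 3 - 1*4 = 3 - 4 = -1)
d(F) = 2/F
d(p(-4))*(-990) = (2/1)*(-990) = (2*1)*(-990) = 2*(-990) = -1980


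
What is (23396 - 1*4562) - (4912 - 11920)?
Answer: 25842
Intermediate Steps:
(23396 - 1*4562) - (4912 - 11920) = (23396 - 4562) - 1*(-7008) = 18834 + 7008 = 25842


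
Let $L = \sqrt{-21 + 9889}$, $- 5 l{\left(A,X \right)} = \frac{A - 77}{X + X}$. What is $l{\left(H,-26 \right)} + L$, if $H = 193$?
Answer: $\frac{29}{65} + 2 \sqrt{2467} \approx 99.784$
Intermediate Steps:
$l{\left(A,X \right)} = - \frac{-77 + A}{10 X}$ ($l{\left(A,X \right)} = - \frac{\left(A - 77\right) \frac{1}{X + X}}{5} = - \frac{\left(-77 + A\right) \frac{1}{2 X}}{5} = - \frac{\frac{1}{2} \frac{1}{X} \left(-77 + A\right)}{5} = - \frac{-77 + A}{10 X}$)
$L = 2 \sqrt{2467}$ ($L = \sqrt{9868} = 2 \sqrt{2467} \approx 99.338$)
$l{\left(H,-26 \right)} + L = \frac{77 - 193}{10 \left(-26\right)} + 2 \sqrt{2467} = \frac{1}{10} \left(- \frac{1}{26}\right) \left(77 - 193\right) + 2 \sqrt{2467} = \frac{1}{10} \left(- \frac{1}{26}\right) \left(-116\right) + 2 \sqrt{2467} = \frac{29}{65} + 2 \sqrt{2467}$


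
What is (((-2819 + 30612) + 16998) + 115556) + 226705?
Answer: 387052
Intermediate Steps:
(((-2819 + 30612) + 16998) + 115556) + 226705 = ((27793 + 16998) + 115556) + 226705 = (44791 + 115556) + 226705 = 160347 + 226705 = 387052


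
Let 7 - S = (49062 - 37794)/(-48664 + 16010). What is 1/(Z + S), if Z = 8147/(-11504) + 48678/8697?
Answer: 544507017392/6661491539185 ≈ 0.081740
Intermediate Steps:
S = 119923/16327 (S = 7 - (49062 - 37794)/(-48664 + 16010) = 7 - 11268/(-32654) = 7 - 11268*(-1)/32654 = 7 - 1*(-5634/16327) = 7 + 5634/16327 = 119923/16327 ≈ 7.3451)
Z = 163045751/33350096 (Z = 8147*(-1/11504) + 48678*(1/8697) = -8147/11504 + 16226/2899 = 163045751/33350096 ≈ 4.8889)
1/(Z + S) = 1/(163045751/33350096 + 119923/16327) = 1/(6661491539185/544507017392) = 544507017392/6661491539185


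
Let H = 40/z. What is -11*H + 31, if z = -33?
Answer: 133/3 ≈ 44.333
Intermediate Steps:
H = -40/33 (H = 40/(-33) = 40*(-1/33) = -40/33 ≈ -1.2121)
-11*H + 31 = -11*(-40/33) + 31 = 40/3 + 31 = 133/3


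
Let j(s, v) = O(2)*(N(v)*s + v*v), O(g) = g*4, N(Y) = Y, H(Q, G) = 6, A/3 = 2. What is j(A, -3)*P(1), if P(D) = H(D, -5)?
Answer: -432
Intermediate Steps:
A = 6 (A = 3*2 = 6)
P(D) = 6
O(g) = 4*g
j(s, v) = 8*v² + 8*s*v (j(s, v) = (4*2)*(v*s + v*v) = 8*(s*v + v²) = 8*(v² + s*v) = 8*v² + 8*s*v)
j(A, -3)*P(1) = (8*(-3)*(6 - 3))*6 = (8*(-3)*3)*6 = -72*6 = -432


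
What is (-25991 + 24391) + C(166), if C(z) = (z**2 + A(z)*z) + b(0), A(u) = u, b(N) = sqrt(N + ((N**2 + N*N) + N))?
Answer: 53512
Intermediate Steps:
b(N) = sqrt(2*N + 2*N**2) (b(N) = sqrt(N + ((N**2 + N**2) + N)) = sqrt(N + (2*N**2 + N)) = sqrt(N + (N + 2*N**2)) = sqrt(2*N + 2*N**2))
C(z) = 2*z**2 (C(z) = (z**2 + z*z) + sqrt(2)*sqrt(0*(1 + 0)) = (z**2 + z**2) + sqrt(2)*sqrt(0*1) = 2*z**2 + sqrt(2)*sqrt(0) = 2*z**2 + sqrt(2)*0 = 2*z**2 + 0 = 2*z**2)
(-25991 + 24391) + C(166) = (-25991 + 24391) + 2*166**2 = -1600 + 2*27556 = -1600 + 55112 = 53512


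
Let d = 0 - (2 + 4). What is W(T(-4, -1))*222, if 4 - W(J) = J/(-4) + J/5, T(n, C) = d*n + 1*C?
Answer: 11433/10 ≈ 1143.3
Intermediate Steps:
d = -6 (d = 0 - 1*6 = 0 - 6 = -6)
T(n, C) = C - 6*n (T(n, C) = -6*n + 1*C = -6*n + C = C - 6*n)
W(J) = 4 + J/20 (W(J) = 4 - (J/(-4) + J/5) = 4 - (J*(-1/4) + J*(1/5)) = 4 - (-J/4 + J/5) = 4 - (-1)*J/20 = 4 + J/20)
W(T(-4, -1))*222 = (4 + (-1 - 6*(-4))/20)*222 = (4 + (-1 + 24)/20)*222 = (4 + (1/20)*23)*222 = (4 + 23/20)*222 = (103/20)*222 = 11433/10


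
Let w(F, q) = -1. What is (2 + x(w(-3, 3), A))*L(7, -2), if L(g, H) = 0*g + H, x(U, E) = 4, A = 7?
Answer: -12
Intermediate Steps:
L(g, H) = H (L(g, H) = 0 + H = H)
(2 + x(w(-3, 3), A))*L(7, -2) = (2 + 4)*(-2) = 6*(-2) = -12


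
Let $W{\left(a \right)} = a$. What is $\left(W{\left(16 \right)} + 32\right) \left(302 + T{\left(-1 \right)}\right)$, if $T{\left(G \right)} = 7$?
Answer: $14832$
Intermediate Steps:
$\left(W{\left(16 \right)} + 32\right) \left(302 + T{\left(-1 \right)}\right) = \left(16 + 32\right) \left(302 + 7\right) = 48 \cdot 309 = 14832$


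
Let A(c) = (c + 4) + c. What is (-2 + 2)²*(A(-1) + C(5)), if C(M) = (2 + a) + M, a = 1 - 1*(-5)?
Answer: 0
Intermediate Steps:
a = 6 (a = 1 + 5 = 6)
A(c) = 4 + 2*c (A(c) = (4 + c) + c = 4 + 2*c)
C(M) = 8 + M (C(M) = (2 + 6) + M = 8 + M)
(-2 + 2)²*(A(-1) + C(5)) = (-2 + 2)²*((4 + 2*(-1)) + (8 + 5)) = 0²*((4 - 2) + 13) = 0*(2 + 13) = 0*15 = 0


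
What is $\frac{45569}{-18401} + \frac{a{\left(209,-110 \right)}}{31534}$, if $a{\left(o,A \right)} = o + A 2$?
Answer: $- \frac{1437175257}{580257134} \approx -2.4768$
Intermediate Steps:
$a{\left(o,A \right)} = o + 2 A$
$\frac{45569}{-18401} + \frac{a{\left(209,-110 \right)}}{31534} = \frac{45569}{-18401} + \frac{209 + 2 \left(-110\right)}{31534} = 45569 \left(- \frac{1}{18401}\right) + \left(209 - 220\right) \frac{1}{31534} = - \frac{45569}{18401} - \frac{11}{31534} = - \frac{1437175257}{580257134}$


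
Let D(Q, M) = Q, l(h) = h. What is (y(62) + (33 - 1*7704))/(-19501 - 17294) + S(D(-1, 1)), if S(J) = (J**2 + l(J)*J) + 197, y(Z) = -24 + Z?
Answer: 7329838/36795 ≈ 199.21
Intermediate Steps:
S(J) = 197 + 2*J**2 (S(J) = (J**2 + J*J) + 197 = (J**2 + J**2) + 197 = 2*J**2 + 197 = 197 + 2*J**2)
(y(62) + (33 - 1*7704))/(-19501 - 17294) + S(D(-1, 1)) = ((-24 + 62) + (33 - 1*7704))/(-19501 - 17294) + (197 + 2*(-1)**2) = (38 + (33 - 7704))/(-36795) + (197 + 2*1) = (38 - 7671)*(-1/36795) + (197 + 2) = -7633*(-1/36795) + 199 = 7633/36795 + 199 = 7329838/36795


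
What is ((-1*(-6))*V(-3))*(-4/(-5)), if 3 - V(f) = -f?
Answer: 0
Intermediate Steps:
V(f) = 3 + f (V(f) = 3 - (-1)*f = 3 + f)
((-1*(-6))*V(-3))*(-4/(-5)) = ((-1*(-6))*(3 - 3))*(-4/(-5)) = (6*0)*(-4*(-1/5)) = 0*(4/5) = 0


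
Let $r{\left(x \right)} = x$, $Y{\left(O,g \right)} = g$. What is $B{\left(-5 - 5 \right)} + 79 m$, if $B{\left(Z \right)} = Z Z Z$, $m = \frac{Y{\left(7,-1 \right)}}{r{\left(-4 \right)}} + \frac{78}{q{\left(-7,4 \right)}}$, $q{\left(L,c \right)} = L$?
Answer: $- \frac{52095}{28} \approx -1860.5$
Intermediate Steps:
$m = - \frac{305}{28}$ ($m = - \frac{1}{-4} + \frac{78}{-7} = \left(-1\right) \left(- \frac{1}{4}\right) + 78 \left(- \frac{1}{7}\right) = \frac{1}{4} - \frac{78}{7} = - \frac{305}{28} \approx -10.893$)
$B{\left(Z \right)} = Z^{3}$ ($B{\left(Z \right)} = Z^{2} Z = Z^{3}$)
$B{\left(-5 - 5 \right)} + 79 m = \left(-5 - 5\right)^{3} + 79 \left(- \frac{305}{28}\right) = \left(-5 - 5\right)^{3} - \frac{24095}{28} = \left(-10\right)^{3} - \frac{24095}{28} = -1000 - \frac{24095}{28} = - \frac{52095}{28}$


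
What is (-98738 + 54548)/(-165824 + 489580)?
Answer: -22095/161878 ≈ -0.13649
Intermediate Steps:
(-98738 + 54548)/(-165824 + 489580) = -44190/323756 = -44190*1/323756 = -22095/161878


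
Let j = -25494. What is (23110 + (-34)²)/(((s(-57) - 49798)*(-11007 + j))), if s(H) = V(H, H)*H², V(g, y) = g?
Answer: 24266/8577406491 ≈ 2.8291e-6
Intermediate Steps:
s(H) = H³ (s(H) = H*H² = H³)
(23110 + (-34)²)/(((s(-57) - 49798)*(-11007 + j))) = (23110 + (-34)²)/((((-57)³ - 49798)*(-11007 - 25494))) = (23110 + 1156)/(((-185193 - 49798)*(-36501))) = 24266/((-234991*(-36501))) = 24266/8577406491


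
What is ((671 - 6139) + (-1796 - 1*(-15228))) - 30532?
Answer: -22568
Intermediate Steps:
((671 - 6139) + (-1796 - 1*(-15228))) - 30532 = (-5468 + (-1796 + 15228)) - 30532 = (-5468 + 13432) - 30532 = 7964 - 30532 = -22568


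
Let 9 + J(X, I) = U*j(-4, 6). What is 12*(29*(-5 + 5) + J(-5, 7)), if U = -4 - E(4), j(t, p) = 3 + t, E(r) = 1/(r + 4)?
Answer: -117/2 ≈ -58.500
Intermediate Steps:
E(r) = 1/(4 + r)
U = -33/8 (U = -4 - 1/(4 + 4) = -4 - 1/8 = -4 - 1*⅛ = -4 - ⅛ = -33/8 ≈ -4.1250)
J(X, I) = -39/8 (J(X, I) = -9 - 33*(3 - 4)/8 = -9 - 33/8*(-1) = -9 + 33/8 = -39/8)
12*(29*(-5 + 5) + J(-5, 7)) = 12*(29*(-5 + 5) - 39/8) = 12*(29*0 - 39/8) = 12*(0 - 39/8) = 12*(-39/8) = -117/2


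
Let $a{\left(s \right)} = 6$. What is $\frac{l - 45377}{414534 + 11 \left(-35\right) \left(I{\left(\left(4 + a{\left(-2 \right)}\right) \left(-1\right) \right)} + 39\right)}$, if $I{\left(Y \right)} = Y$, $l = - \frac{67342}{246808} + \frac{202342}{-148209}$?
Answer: $- \frac{829956387732779}{7377450980995884} \approx -0.1125$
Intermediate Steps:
$l = - \frac{29960157407}{18289583436}$ ($l = \left(-67342\right) \frac{1}{246808} + 202342 \left(- \frac{1}{148209}\right) = - \frac{33671}{123404} - \frac{202342}{148209} = - \frac{29960157407}{18289583436} \approx -1.6381$)
$\frac{l - 45377}{414534 + 11 \left(-35\right) \left(I{\left(\left(4 + a{\left(-2 \right)}\right) \left(-1\right) \right)} + 39\right)} = \frac{- \frac{29960157407}{18289583436} - 45377}{414534 + 11 \left(-35\right) \left(\left(4 + 6\right) \left(-1\right) + 39\right)} = - \frac{829956387732779}{18289583436 \left(414534 - 385 \left(10 \left(-1\right) + 39\right)\right)} = - \frac{829956387732779}{18289583436 \left(414534 - 385 \left(-10 + 39\right)\right)} = - \frac{829956387732779}{18289583436 \left(414534 - 11165\right)} = - \frac{829956387732779}{18289583436 \cdot 403369} = \left(- \frac{829956387732779}{18289583436}\right) \frac{1}{403369} = - \frac{829956387732779}{7377450980995884}$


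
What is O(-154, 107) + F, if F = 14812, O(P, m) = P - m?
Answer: 14551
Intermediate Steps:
O(-154, 107) + F = (-154 - 1*107) + 14812 = (-154 - 107) + 14812 = -261 + 14812 = 14551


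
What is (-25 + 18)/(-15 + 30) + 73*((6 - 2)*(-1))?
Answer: -4387/15 ≈ -292.47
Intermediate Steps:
(-25 + 18)/(-15 + 30) + 73*((6 - 2)*(-1)) = -7/15 + 73*(4*(-1)) = -7*1/15 + 73*(-4) = -7/15 - 292 = -4387/15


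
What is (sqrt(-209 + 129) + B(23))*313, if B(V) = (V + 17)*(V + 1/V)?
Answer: 6635600/23 + 1252*I*sqrt(5) ≈ 2.885e+5 + 2799.6*I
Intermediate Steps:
B(V) = (17 + V)*(V + 1/V)
(sqrt(-209 + 129) + B(23))*313 = (sqrt(-209 + 129) + (1 + 23**2 + 17*23 + 17/23))*313 = (sqrt(-80) + (1 + 529 + 391 + 17*(1/23)))*313 = (4*I*sqrt(5) + (1 + 529 + 391 + 17/23))*313 = (4*I*sqrt(5) + 21200/23)*313 = (21200/23 + 4*I*sqrt(5))*313 = 6635600/23 + 1252*I*sqrt(5)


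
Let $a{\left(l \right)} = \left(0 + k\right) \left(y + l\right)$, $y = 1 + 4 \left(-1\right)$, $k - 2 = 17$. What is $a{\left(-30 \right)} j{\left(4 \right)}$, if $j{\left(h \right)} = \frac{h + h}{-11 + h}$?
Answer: $\frac{5016}{7} \approx 716.57$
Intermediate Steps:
$k = 19$ ($k = 2 + 17 = 19$)
$y = -3$ ($y = 1 - 4 = -3$)
$j{\left(h \right)} = \frac{2 h}{-11 + h}$
$a{\left(l \right)} = -57 + 19 l$ ($a{\left(l \right)} = \left(0 + 19\right) \left(-3 + l\right) = 19 \left(-3 + l\right) = -57 + 19 l$)
$a{\left(-30 \right)} j{\left(4 \right)} = \left(-57 + 19 \left(-30\right)\right) 2 \cdot 4 \frac{1}{-11 + 4} = \left(-57 - 570\right) 2 \cdot 4 \frac{1}{-7} = - 627 \cdot 2 \cdot 4 \left(- \frac{1}{7}\right) = \left(-627\right) \left(- \frac{8}{7}\right) = \frac{5016}{7}$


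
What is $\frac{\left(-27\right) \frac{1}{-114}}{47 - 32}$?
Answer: $\frac{3}{190} \approx 0.015789$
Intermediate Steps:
$\frac{\left(-27\right) \frac{1}{-114}}{47 - 32} = \frac{\left(-27\right) \left(- \frac{1}{114}\right)}{15} = \frac{9}{38} \cdot \frac{1}{15} = \frac{3}{190}$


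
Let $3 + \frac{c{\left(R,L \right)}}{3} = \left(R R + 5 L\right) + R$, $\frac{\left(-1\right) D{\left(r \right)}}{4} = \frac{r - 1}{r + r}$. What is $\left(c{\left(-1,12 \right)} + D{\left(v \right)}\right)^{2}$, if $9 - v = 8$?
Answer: $29241$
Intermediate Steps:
$v = 1$ ($v = 9 - 8 = 1$)
$D{\left(r \right)} = - \frac{2 \left(-1 + r\right)}{r}$ ($D{\left(r \right)} = - 4 \frac{r - 1}{r + r} = - 4 \frac{-1 + r}{2 r} = - \frac{2 \left(-1 + r\right)}{r}$)
$c{\left(R,L \right)} = -9 + 3 R + 3 R^{2} + 15 L$ ($c{\left(R,L \right)} = -9 + 3 \left(\left(R R + 5 L\right) + R\right) = -9 + 3 \left(\left(R^{2} + 5 L\right) + R\right) = -9 + 3 \left(R + R^{2} + 5 L\right) = -9 + \left(3 R + 3 R^{2} + 15 L\right) = -9 + 3 R + 3 R^{2} + 15 L$)
$\left(c{\left(-1,12 \right)} + D{\left(v \right)}\right)^{2} = \left(\left(-9 + 3 \left(-1\right) + 3 \left(-1\right)^{2} + 15 \cdot 12\right) - \left(2 - \frac{2}{1}\right)\right)^{2} = \left(\left(-9 - 3 + 3 \cdot 1 + 180\right) + \left(-2 + 2 \cdot 1\right)\right)^{2} = \left(\left(-9 - 3 + 3 + 180\right) + \left(-2 + 2\right)\right)^{2} = \left(171 + 0\right)^{2} = 171^{2} = 29241$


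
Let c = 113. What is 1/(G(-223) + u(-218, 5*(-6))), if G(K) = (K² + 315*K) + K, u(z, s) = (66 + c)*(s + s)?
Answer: -1/31479 ≈ -3.1767e-5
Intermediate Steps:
u(z, s) = 358*s (u(z, s) = (66 + 113)*(s + s) = 179*(2*s) = 358*s)
G(K) = K² + 316*K
1/(G(-223) + u(-218, 5*(-6))) = 1/(-223*(316 - 223) + 358*(5*(-6))) = 1/(-223*93 + 358*(-30)) = 1/(-20739 - 10740) = 1/(-31479) = -1/31479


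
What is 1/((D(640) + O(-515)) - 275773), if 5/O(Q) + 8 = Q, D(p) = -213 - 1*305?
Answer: -523/144500198 ≈ -3.6194e-6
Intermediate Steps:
D(p) = -518 (D(p) = -213 - 305 = -518)
O(Q) = 5/(-8 + Q)
1/((D(640) + O(-515)) - 275773) = 1/((-518 + 5/(-8 - 515)) - 275773) = 1/((-518 + 5/(-523)) - 275773) = 1/((-518 + 5*(-1/523)) - 275773) = 1/((-518 - 5/523) - 275773) = 1/(-270919/523 - 275773) = 1/(-144500198/523) = -523/144500198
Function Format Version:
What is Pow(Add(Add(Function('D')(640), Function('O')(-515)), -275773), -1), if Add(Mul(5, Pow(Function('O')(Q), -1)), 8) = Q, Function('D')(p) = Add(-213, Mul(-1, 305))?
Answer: Rational(-523, 144500198) ≈ -3.6194e-6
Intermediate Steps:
Function('D')(p) = -518 (Function('D')(p) = Add(-213, -305) = -518)
Function('O')(Q) = Mul(5, Pow(Add(-8, Q), -1))
Pow(Add(Add(Function('D')(640), Function('O')(-515)), -275773), -1) = Pow(Add(Add(-518, Mul(5, Pow(Add(-8, -515), -1))), -275773), -1) = Pow(Add(Add(-518, Mul(5, Pow(-523, -1))), -275773), -1) = Pow(Add(Add(-518, Mul(5, Rational(-1, 523))), -275773), -1) = Pow(Add(Add(-518, Rational(-5, 523)), -275773), -1) = Pow(Add(Rational(-270919, 523), -275773), -1) = Pow(Rational(-144500198, 523), -1) = Rational(-523, 144500198)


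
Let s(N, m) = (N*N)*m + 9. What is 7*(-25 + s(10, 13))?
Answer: 8988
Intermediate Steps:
s(N, m) = 9 + m*N² (s(N, m) = N²*m + 9 = m*N² + 9 = 9 + m*N²)
7*(-25 + s(10, 13)) = 7*(-25 + (9 + 13*10²)) = 7*(-25 + (9 + 13*100)) = 7*(-25 + (9 + 1300)) = 7*(-25 + 1309) = 7*1284 = 8988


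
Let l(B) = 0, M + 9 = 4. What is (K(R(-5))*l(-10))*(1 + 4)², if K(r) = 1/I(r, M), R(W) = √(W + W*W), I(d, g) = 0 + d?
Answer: 0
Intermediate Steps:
M = -5 (M = -9 + 4 = -5)
I(d, g) = d
R(W) = √(W + W²)
K(r) = 1/r
(K(R(-5))*l(-10))*(1 + 4)² = (0/√(-5*(1 - 5)))*(1 + 4)² = (0/√(-5*(-4)))*5² = (0/√20)*25 = (0/(2*√5))*25 = ((√5/10)*0)*25 = 0*25 = 0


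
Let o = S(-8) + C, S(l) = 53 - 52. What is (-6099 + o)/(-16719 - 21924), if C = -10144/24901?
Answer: 50618814/320749781 ≈ 0.15781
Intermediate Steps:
S(l) = 1
C = -10144/24901 (C = -10144*1/24901 = -10144/24901 ≈ -0.40737)
o = 14757/24901 (o = 1 - 10144/24901 = 14757/24901 ≈ 0.59263)
(-6099 + o)/(-16719 - 21924) = (-6099 + 14757/24901)/(-16719 - 21924) = -151856442/24901/(-38643) = -151856442/24901*(-1/38643) = 50618814/320749781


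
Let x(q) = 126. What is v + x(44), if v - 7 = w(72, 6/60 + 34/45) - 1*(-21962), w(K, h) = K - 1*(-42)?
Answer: 22209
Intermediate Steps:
w(K, h) = 42 + K (w(K, h) = K + 42 = 42 + K)
v = 22083 (v = 7 + ((42 + 72) - 1*(-21962)) = 7 + (114 + 21962) = 7 + 22076 = 22083)
v + x(44) = 22083 + 126 = 22209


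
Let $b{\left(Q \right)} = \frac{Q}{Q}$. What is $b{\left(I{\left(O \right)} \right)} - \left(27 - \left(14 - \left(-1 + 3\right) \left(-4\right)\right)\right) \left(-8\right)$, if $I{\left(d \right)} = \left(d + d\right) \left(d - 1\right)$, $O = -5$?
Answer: $41$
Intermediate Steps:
$I{\left(d \right)} = 2 d \left(-1 + d\right)$
$b{\left(Q \right)} = 1$
$b{\left(I{\left(O \right)} \right)} - \left(27 - \left(14 - \left(-1 + 3\right) \left(-4\right)\right)\right) \left(-8\right) = 1 - \left(27 - \left(14 - \left(-1 + 3\right) \left(-4\right)\right)\right) \left(-8\right) = 1 - \left(27 + \left(-14 + 2 \left(-4\right)\right)\right) \left(-8\right) = 1 - \left(27 - 22\right) \left(-8\right) = 1 - 5 \left(-8\right) = 1 - -40 = 1 + 40 = 41$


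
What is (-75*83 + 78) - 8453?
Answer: -14600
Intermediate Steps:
(-75*83 + 78) - 8453 = (-6225 + 78) - 8453 = -6147 - 8453 = -14600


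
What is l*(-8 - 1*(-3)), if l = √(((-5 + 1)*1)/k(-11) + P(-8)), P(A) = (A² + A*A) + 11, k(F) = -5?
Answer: -√3495 ≈ -59.119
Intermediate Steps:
P(A) = 11 + 2*A² (P(A) = (A² + A²) + 11 = 2*A² + 11 = 11 + 2*A²)
l = √3495/5 (l = √(((-5 + 1)*1)/(-5) + (11 + 2*(-8)²)) = √(-4*1*(-⅕) + (11 + 2*64)) = √(-4*(-⅕) + (11 + 128)) = √(⅘ + 139) = √(699/5) = √3495/5 ≈ 11.824)
l*(-8 - 1*(-3)) = (√3495/5)*(-8 - 1*(-3)) = (√3495/5)*(-8 + 3) = (√3495/5)*(-5) = -√3495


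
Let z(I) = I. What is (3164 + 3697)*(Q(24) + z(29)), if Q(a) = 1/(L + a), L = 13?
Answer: 7368714/37 ≈ 1.9915e+5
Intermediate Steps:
Q(a) = 1/(13 + a)
(3164 + 3697)*(Q(24) + z(29)) = (3164 + 3697)*(1/(13 + 24) + 29) = 6861*(1/37 + 29) = 6861*(1074/37) = 7368714/37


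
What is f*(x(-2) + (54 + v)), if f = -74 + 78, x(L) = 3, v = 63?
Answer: 480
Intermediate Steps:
f = 4
f*(x(-2) + (54 + v)) = 4*(3 + (54 + 63)) = 4*(3 + 117) = 4*120 = 480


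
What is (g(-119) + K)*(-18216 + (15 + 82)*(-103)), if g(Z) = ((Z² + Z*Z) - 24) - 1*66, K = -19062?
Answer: -258658190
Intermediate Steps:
g(Z) = -90 + 2*Z² (g(Z) = ((Z² + Z²) - 24) - 66 = (2*Z² - 24) - 66 = (-24 + 2*Z²) - 66 = -90 + 2*Z²)
(g(-119) + K)*(-18216 + (15 + 82)*(-103)) = ((-90 + 2*(-119)²) - 19062)*(-18216 + (15 + 82)*(-103)) = ((-90 + 2*14161) - 19062)*(-18216 + 97*(-103)) = ((-90 + 28322) - 19062)*(-18216 - 9991) = (28232 - 19062)*(-28207) = 9170*(-28207) = -258658190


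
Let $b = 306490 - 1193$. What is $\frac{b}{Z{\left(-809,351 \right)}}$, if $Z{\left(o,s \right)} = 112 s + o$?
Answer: $\frac{305297}{38503} \approx 7.9292$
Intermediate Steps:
$b = 305297$ ($b = 306490 - 1193 = 305297$)
$Z{\left(o,s \right)} = o + 112 s$
$\frac{b}{Z{\left(-809,351 \right)}} = \frac{305297}{-809 + 112 \cdot 351} = \frac{305297}{-809 + 39312} = \frac{305297}{38503}$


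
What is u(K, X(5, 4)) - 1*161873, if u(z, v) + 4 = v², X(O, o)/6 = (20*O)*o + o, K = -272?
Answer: 5713899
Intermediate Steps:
X(O, o) = 6*o + 120*O*o (X(O, o) = 6*((20*O)*o + o) = 6*(20*O*o + o) = 6*(o + 20*O*o) = 6*o + 120*O*o)
u(z, v) = -4 + v²
u(K, X(5, 4)) - 1*161873 = (-4 + (6*4*(1 + 20*5))²) - 1*161873 = (-4 + (6*4*(1 + 100))²) - 161873 = (-4 + (6*4*101)²) - 161873 = (-4 + 2424²) - 161873 = (-4 + 5875776) - 161873 = 5875772 - 161873 = 5713899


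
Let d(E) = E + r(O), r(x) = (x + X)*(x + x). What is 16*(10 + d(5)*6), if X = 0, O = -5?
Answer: 5440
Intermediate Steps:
r(x) = 2*x² (r(x) = (x + 0)*(x + x) = x*(2*x) = 2*x²)
d(E) = 50 + E (d(E) = E + 2*(-5)² = E + 2*25 = E + 50 = 50 + E)
16*(10 + d(5)*6) = 16*(10 + (50 + 5)*6) = 16*(10 + 55*6) = 16*(10 + 330) = 16*340 = 5440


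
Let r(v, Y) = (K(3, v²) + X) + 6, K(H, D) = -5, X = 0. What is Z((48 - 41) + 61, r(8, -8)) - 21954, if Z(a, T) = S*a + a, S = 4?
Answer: -21614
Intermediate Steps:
r(v, Y) = 1 (r(v, Y) = (-5 + 0) + 6 = -5 + 6 = 1)
Z(a, T) = 5*a (Z(a, T) = 4*a + a = 5*a)
Z((48 - 41) + 61, r(8, -8)) - 21954 = 5*((48 - 41) + 61) - 21954 = 5*(7 + 61) - 21954 = 5*68 - 21954 = 340 - 21954 = -21614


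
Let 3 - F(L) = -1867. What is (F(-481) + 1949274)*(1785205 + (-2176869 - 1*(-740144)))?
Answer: 679934661120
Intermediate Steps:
F(L) = 1870 (F(L) = 3 - 1*(-1867) = 3 + 1867 = 1870)
(F(-481) + 1949274)*(1785205 + (-2176869 - 1*(-740144))) = (1870 + 1949274)*(1785205 + (-2176869 - 1*(-740144))) = 1951144*(1785205 + (-2176869 + 740144)) = 1951144*(1785205 - 1436725) = 1951144*348480 = 679934661120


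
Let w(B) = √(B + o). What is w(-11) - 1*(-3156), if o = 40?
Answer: 3156 + √29 ≈ 3161.4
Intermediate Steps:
w(B) = √(40 + B) (w(B) = √(B + 40) = √(40 + B))
w(-11) - 1*(-3156) = √(40 - 11) - 1*(-3156) = √29 + 3156 = 3156 + √29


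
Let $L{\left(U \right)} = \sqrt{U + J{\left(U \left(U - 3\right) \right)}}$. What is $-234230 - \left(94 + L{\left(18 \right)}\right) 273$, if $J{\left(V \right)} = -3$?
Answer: $-259892 - 273 \sqrt{15} \approx -2.6095 \cdot 10^{5}$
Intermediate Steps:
$L{\left(U \right)} = \sqrt{-3 + U}$ ($L{\left(U \right)} = \sqrt{U - 3} = \sqrt{-3 + U}$)
$-234230 - \left(94 + L{\left(18 \right)}\right) 273 = -234230 - \left(94 + \sqrt{-3 + 18}\right) 273 = -234230 - \left(94 + \sqrt{15}\right) 273 = -234230 - \left(25662 + 273 \sqrt{15}\right) = -259892 - 273 \sqrt{15}$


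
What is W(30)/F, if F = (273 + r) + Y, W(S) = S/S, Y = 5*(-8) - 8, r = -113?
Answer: 1/112 ≈ 0.0089286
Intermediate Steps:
Y = -48 (Y = -40 - 8 = -48)
W(S) = 1
F = 112 (F = (273 - 113) - 48 = 160 - 48 = 112)
W(30)/F = 1/112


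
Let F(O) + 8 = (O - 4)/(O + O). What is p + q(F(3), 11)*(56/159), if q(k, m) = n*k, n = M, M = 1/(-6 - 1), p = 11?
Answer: 5443/477 ≈ 11.411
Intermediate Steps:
F(O) = -8 + (-4 + O)/(2*O) (F(O) = -8 + (O - 4)/(O + O) = -8 + (-4 + O)/((2*O)) = -8 + (-4 + O)*(1/(2*O)) = -8 + (-4 + O)/(2*O))
M = -1/7 (M = 1/(-7) = -1/7 ≈ -0.14286)
n = -1/7 ≈ -0.14286
q(k, m) = -k/7
p + q(F(3), 11)*(56/159) = 11 + (-(-15/2 - 2/3)/7)*(56/159) = 11 + (-(-15/2 - 2*1/3)/7)*(56*(1/159)) = 11 - (-15/2 - 2/3)/7*(56/159) = 11 - 1/7*(-49/6)*(56/159) = 11 + (7/6)*(56/159) = 11 + 196/477 = 5443/477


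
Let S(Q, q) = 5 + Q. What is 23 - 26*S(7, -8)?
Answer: -289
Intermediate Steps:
23 - 26*S(7, -8) = 23 - 26*(5 + 7) = 23 - 26*12 = 23 - 312 = -289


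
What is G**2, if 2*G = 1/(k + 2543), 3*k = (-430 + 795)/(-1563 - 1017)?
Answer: 599076/15495961393081 ≈ 3.8660e-8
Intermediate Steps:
k = -73/1548 (k = ((-430 + 795)/(-1563 - 1017))/3 = (365/(-2580))/3 = (365*(-1/2580))/3 = (1/3)*(-73/516) = -73/1548 ≈ -0.047158)
G = 774/3936491 (G = 1/(2*(-73/1548 + 2543)) = 1/(2*(3936491/1548)) = (1/2)*(1548/3936491) = 774/3936491 ≈ 0.00019662)
G**2 = (774/3936491)**2 = 599076/15495961393081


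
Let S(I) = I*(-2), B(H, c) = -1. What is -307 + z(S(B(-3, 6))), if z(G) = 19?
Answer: -288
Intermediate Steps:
S(I) = -2*I
-307 + z(S(B(-3, 6))) = -307 + 19 = -288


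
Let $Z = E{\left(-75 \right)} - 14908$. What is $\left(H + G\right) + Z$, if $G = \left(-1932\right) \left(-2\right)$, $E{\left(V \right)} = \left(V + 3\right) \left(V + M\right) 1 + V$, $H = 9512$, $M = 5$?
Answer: $3433$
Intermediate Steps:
$E{\left(V \right)} = V + \left(3 + V\right) \left(5 + V\right)$ ($E{\left(V \right)} = \left(V + 3\right) \left(V + 5\right) 1 + V = \left(3 + V\right) \left(5 + V\right) 1 + V = \left(3 + V\right) \left(5 + V\right) + V = V + \left(3 + V\right) \left(5 + V\right)$)
$Z = -9943$ ($Z = \left(15 + \left(-75\right)^{2} + 9 \left(-75\right)\right) - 14908 = \left(15 + 5625 - 675\right) - 14908 = 4965 - 14908 = -9943$)
$G = 3864$
$\left(H + G\right) + Z = \left(9512 + 3864\right) - 9943 = 13376 - 9943 = 3433$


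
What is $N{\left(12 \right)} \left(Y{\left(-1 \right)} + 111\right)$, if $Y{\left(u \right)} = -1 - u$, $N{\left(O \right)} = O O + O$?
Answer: $17316$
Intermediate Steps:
$N{\left(O \right)} = O + O^{2}$ ($N{\left(O \right)} = O^{2} + O = O + O^{2}$)
$N{\left(12 \right)} \left(Y{\left(-1 \right)} + 111\right) = 12 \left(1 + 12\right) \left(\left(-1 - -1\right) + 111\right) = 12 \cdot 13 \left(\left(-1 + 1\right) + 111\right) = 156 \left(0 + 111\right) = 156 \cdot 111 = 17316$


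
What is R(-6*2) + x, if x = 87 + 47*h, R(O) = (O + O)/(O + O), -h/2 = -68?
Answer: 6480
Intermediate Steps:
h = 136 (h = -2*(-68) = 136)
R(O) = 1 (R(O) = (2*O)/((2*O)) = (2*O)*(1/(2*O)) = 1)
x = 6479 (x = 87 + 47*136 = 87 + 6392 = 6479)
R(-6*2) + x = 1 + 6479 = 6480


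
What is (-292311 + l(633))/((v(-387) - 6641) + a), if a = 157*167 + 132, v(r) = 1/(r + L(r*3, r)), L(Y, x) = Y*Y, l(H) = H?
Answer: -393046022052/26559895141 ≈ -14.798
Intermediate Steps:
L(Y, x) = Y²
v(r) = 1/(r + 9*r²) (v(r) = 1/(r + (r*3)²) = 1/(r + (3*r)²) = 1/(r + 9*r²))
a = 26351 (a = 26219 + 132 = 26351)
(-292311 + l(633))/((v(-387) - 6641) + a) = (-292311 + 633)/((1/((-387)*(1 + 9*(-387))) - 6641) + 26351) = -291678/((-1/(387*(1 - 3483)) - 6641) + 26351) = -291678/((-1/387/(-3482) - 6641) + 26351) = -291678/((-1/387*(-1/3482) - 6641) + 26351) = -291678/((1/1347534 - 6641) + 26351) = -291678/(-8948973293/1347534 + 26351) = -291678/26559895141/1347534 = -291678*1347534/26559895141 = -393046022052/26559895141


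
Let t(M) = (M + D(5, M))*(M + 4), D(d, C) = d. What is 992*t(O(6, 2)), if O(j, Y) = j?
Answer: 109120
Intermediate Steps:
t(M) = (4 + M)*(5 + M) (t(M) = (M + 5)*(M + 4) = (5 + M)*(4 + M) = (4 + M)*(5 + M))
992*t(O(6, 2)) = 992*(20 + 6**2 + 9*6) = 992*(20 + 36 + 54) = 992*110 = 109120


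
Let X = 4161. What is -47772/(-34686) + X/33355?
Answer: 96542417/64275085 ≈ 1.5020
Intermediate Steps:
-47772/(-34686) + X/33355 = -47772/(-34686) + 4161/33355 = -47772*(-1/34686) + 4161*(1/33355) = 2654/1927 + 4161/33355 = 96542417/64275085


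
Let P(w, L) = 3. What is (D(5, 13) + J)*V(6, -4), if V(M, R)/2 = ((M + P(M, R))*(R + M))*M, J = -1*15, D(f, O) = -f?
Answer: -4320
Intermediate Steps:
J = -15
V(M, R) = 2*M*(3 + M)*(M + R) (V(M, R) = 2*(((M + 3)*(R + M))*M) = 2*(((3 + M)*(M + R))*M) = 2*(M*(3 + M)*(M + R)) = 2*M*(3 + M)*(M + R))
(D(5, 13) + J)*V(6, -4) = (-1*5 - 15)*(2*6*(6² + 3*6 + 3*(-4) + 6*(-4))) = (-5 - 15)*(2*6*(36 + 18 - 12 - 24)) = -40*6*18 = -20*216 = -4320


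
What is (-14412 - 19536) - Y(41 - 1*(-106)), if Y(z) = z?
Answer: -34095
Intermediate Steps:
(-14412 - 19536) - Y(41 - 1*(-106)) = (-14412 - 19536) - (41 - 1*(-106)) = -33948 - (41 + 106) = -33948 - 1*147 = -33948 - 147 = -34095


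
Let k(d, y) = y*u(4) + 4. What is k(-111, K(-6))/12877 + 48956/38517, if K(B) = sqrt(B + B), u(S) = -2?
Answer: 630560480/495983409 - 4*I*sqrt(3)/12877 ≈ 1.2713 - 0.00053803*I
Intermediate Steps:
K(B) = sqrt(2)*sqrt(B) (K(B) = sqrt(2*B) = sqrt(2)*sqrt(B))
k(d, y) = 4 - 2*y (k(d, y) = y*(-2) + 4 = -2*y + 4 = 4 - 2*y)
k(-111, K(-6))/12877 + 48956/38517 = (4 - 2*sqrt(2)*sqrt(-6))/12877 + 48956/38517 = (4 - 2*sqrt(2)*I*sqrt(6))*(1/12877) + 48956*(1/38517) = (4 - 4*I*sqrt(3))*(1/12877) + 48956/38517 = (4/12877 - 4*I*sqrt(3)/12877) + 48956/38517 = 630560480/495983409 - 4*I*sqrt(3)/12877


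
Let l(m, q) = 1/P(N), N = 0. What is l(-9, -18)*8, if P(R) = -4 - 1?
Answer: -8/5 ≈ -1.6000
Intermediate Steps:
P(R) = -5
l(m, q) = -1/5 (l(m, q) = 1/(-5) = -1/5)
l(-9, -18)*8 = -1/5*8 = -8/5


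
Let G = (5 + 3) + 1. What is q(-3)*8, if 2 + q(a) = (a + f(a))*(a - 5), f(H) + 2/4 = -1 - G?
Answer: 848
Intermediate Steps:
G = 9 (G = 8 + 1 = 9)
f(H) = -21/2 (f(H) = -½ + (-1 - 1*9) = -½ + (-1 - 9) = -½ - 10 = -21/2)
q(a) = -2 + (-5 + a)*(-21/2 + a) (q(a) = -2 + (a - 21/2)*(a - 5) = -2 + (-21/2 + a)*(-5 + a) = -2 + (-5 + a)*(-21/2 + a))
q(-3)*8 = (101/2 + (-3)² - 31/2*(-3))*8 = (101/2 + 9 + 93/2)*8 = 106*8 = 848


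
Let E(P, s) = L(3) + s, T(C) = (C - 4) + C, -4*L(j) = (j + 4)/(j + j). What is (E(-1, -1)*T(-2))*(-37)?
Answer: -1147/3 ≈ -382.33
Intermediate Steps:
L(j) = -(4 + j)/(8*j) (L(j) = -(j + 4)/(4*(j + j)) = -(4 + j)/(4*(2*j)) = -(4 + j)*1/(2*j)/4 = -(4 + j)/(8*j))
T(C) = -4 + 2*C (T(C) = (-4 + C) + C = -4 + 2*C)
E(P, s) = -7/24 + s (E(P, s) = (⅛)*(-4 - 1*3)/3 + s = (⅛)*(⅓)*(-4 - 3) + s = (⅛)*(⅓)*(-7) + s = -7/24 + s)
(E(-1, -1)*T(-2))*(-37) = ((-7/24 - 1)*(-4 + 2*(-2)))*(-37) = -31*(-4 - 4)/24*(-37) = -31/24*(-8)*(-37) = (31/3)*(-37) = -1147/3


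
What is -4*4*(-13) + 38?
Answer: 246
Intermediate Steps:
-4*4*(-13) + 38 = -16*(-13) + 38 = 208 + 38 = 246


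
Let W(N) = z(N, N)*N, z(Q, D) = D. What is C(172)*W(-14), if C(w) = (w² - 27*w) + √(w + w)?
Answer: 4888240 + 392*√86 ≈ 4.8919e+6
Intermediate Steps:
C(w) = w² - 27*w + √2*√w (C(w) = (w² - 27*w) + √(2*w) = (w² - 27*w) + √2*√w = w² - 27*w + √2*√w)
W(N) = N² (W(N) = N*N = N²)
C(172)*W(-14) = (172² - 27*172 + √2*√172)*(-14)² = (29584 - 4644 + √2*(2*√43))*196 = (29584 - 4644 + 2*√86)*196 = (24940 + 2*√86)*196 = 4888240 + 392*√86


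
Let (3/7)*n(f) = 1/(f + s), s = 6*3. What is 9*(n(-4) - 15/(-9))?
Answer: 33/2 ≈ 16.500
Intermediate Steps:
s = 18
n(f) = 7/(3*(18 + f)) (n(f) = 7/(3*(f + 18)) = 7/(3*(18 + f)))
9*(n(-4) - 15/(-9)) = 9*(7/(3*(18 - 4)) - 15/(-9)) = 9*((7/3)/14 - 15*(-⅑)) = 9*((7/3)*(1/14) + 5/3) = 9*(⅙ + 5/3) = 9*(11/6) = 33/2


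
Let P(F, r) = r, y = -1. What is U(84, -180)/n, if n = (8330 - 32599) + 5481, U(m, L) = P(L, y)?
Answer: 1/18788 ≈ 5.3225e-5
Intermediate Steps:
U(m, L) = -1
n = -18788 (n = -24269 + 5481 = -18788)
U(84, -180)/n = -1/(-18788) = -1*(-1/18788) = 1/18788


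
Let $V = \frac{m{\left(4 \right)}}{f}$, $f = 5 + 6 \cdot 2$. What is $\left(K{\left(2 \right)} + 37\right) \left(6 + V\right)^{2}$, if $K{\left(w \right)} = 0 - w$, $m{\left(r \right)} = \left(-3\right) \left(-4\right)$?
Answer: $\frac{454860}{289} \approx 1573.9$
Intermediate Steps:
$f = 17$ ($f = 5 + 12 = 17$)
$m{\left(r \right)} = 12$
$V = \frac{12}{17} \approx 0.70588$
$K{\left(w \right)} = - w$
$\left(K{\left(2 \right)} + 37\right) \left(6 + V\right)^{2} = \left(\left(-1\right) 2 + 37\right) \left(6 + \frac{12}{17}\right)^{2} = \left(-2 + 37\right) \left(\frac{114}{17}\right)^{2} = 35 \cdot \frac{12996}{289} = \frac{454860}{289}$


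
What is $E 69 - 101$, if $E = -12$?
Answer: $-929$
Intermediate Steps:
$E 69 - 101 = \left(-12\right) 69 - 101 = -828 - 101 = -929$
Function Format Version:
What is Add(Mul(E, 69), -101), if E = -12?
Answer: -929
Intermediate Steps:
Add(Mul(E, 69), -101) = Add(Mul(-12, 69), -101) = Add(-828, -101) = -929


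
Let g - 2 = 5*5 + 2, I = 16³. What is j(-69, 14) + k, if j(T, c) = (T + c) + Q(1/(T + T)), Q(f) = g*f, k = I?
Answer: 557629/138 ≈ 4040.8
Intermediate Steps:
I = 4096
k = 4096
g = 29 (g = 2 + (5*5 + 2) = 2 + (25 + 2) = 2 + 27 = 29)
Q(f) = 29*f
j(T, c) = T + c + 29/(2*T) (j(T, c) = (T + c) + 29/(T + T) = (T + c) + 29/((2*T)) = (T + c) + 29*(1/(2*T)) = (T + c) + 29/(2*T) = T + c + 29/(2*T))
j(-69, 14) + k = (-69 + 14 + (29/2)/(-69)) + 4096 = (-69 + 14 + (29/2)*(-1/69)) + 4096 = (-69 + 14 - 29/138) + 4096 = -7619/138 + 4096 = 557629/138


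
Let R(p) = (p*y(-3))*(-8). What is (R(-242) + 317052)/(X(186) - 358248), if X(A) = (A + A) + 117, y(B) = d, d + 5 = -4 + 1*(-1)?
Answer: -297692/357759 ≈ -0.83210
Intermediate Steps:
d = -10 (d = -5 + (-4 + 1*(-1)) = -5 + (-4 - 1) = -5 - 5 = -10)
y(B) = -10
X(A) = 117 + 2*A (X(A) = 2*A + 117 = 117 + 2*A)
R(p) = 80*p (R(p) = (p*(-10))*(-8) = -10*p*(-8) = 80*p)
(R(-242) + 317052)/(X(186) - 358248) = (80*(-242) + 317052)/((117 + 2*186) - 358248) = (-19360 + 317052)/((117 + 372) - 358248) = 297692/(489 - 358248) = 297692/(-357759) = 297692*(-1/357759) = -297692/357759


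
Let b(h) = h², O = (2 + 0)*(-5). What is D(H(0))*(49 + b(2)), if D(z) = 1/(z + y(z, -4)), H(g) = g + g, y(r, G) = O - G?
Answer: -53/6 ≈ -8.8333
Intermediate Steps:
O = -10 (O = 2*(-5) = -10)
y(r, G) = -10 - G
H(g) = 2*g
D(z) = 1/(-6 + z) (D(z) = 1/(z + (-10 - 1*(-4))) = 1/(z + (-10 + 4)) = 1/(z - 6) = 1/(-6 + z))
D(H(0))*(49 + b(2)) = (49 + 2²)/(-6 + 2*0) = (49 + 4)/(-6 + 0) = 53/(-6) = -⅙*53 = -53/6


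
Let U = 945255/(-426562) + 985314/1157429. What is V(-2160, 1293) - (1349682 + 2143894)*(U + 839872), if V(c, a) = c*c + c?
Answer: -724316586225922572990292/246857614549 ≈ -2.9341e+12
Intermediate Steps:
V(c, a) = c + c**2 (V(c, a) = c**2 + c = c + c**2)
U = -673768038927/493715229098 (U = 945255*(-1/426562) + 985314*(1/1157429) = -945255/426562 + 985314/1157429 = -673768038927/493715229098 ≈ -1.3647)
V(-2160, 1293) - (1349682 + 2143894)*(U + 839872) = -2160*(1 - 2160) - (1349682 + 2143894)*(-673768038927/493715229098 + 839872) = -2160*(-2159) - 3493576*414656923124956529/493715229098 = 4663440 - 1*724317737431596565378852/246857614549 = 4663440 - 724317737431596565378852/246857614549 = -724316586225922572990292/246857614549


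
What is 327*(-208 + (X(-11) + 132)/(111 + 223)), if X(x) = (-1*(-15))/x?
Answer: -249420885/3674 ≈ -67888.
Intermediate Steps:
X(x) = 15/x
327*(-208 + (X(-11) + 132)/(111 + 223)) = 327*(-208 + (15/(-11) + 132)/(111 + 223)) = 327*(-208 + (15*(-1/11) + 132)/334) = 327*(-208 + (-15/11 + 132)*(1/334)) = 327*(-208 + (1437/11)*(1/334)) = 327*(-208 + 1437/3674) = 327*(-762755/3674) = -249420885/3674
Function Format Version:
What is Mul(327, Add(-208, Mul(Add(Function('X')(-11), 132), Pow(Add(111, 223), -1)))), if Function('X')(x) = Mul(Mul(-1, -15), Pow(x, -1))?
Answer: Rational(-249420885, 3674) ≈ -67888.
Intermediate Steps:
Function('X')(x) = Mul(15, Pow(x, -1))
Mul(327, Add(-208, Mul(Add(Function('X')(-11), 132), Pow(Add(111, 223), -1)))) = Mul(327, Add(-208, Mul(Add(Mul(15, Pow(-11, -1)), 132), Pow(Add(111, 223), -1)))) = Mul(327, Add(-208, Mul(Add(Mul(15, Rational(-1, 11)), 132), Pow(334, -1)))) = Mul(327, Add(-208, Mul(Add(Rational(-15, 11), 132), Rational(1, 334)))) = Mul(327, Add(-208, Mul(Rational(1437, 11), Rational(1, 334)))) = Mul(327, Add(-208, Rational(1437, 3674))) = Mul(327, Rational(-762755, 3674)) = Rational(-249420885, 3674)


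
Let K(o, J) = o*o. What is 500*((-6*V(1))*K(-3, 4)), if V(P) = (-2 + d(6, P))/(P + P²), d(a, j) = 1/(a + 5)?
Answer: 283500/11 ≈ 25773.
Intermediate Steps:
d(a, j) = 1/(5 + a)
K(o, J) = o²
V(P) = -21/(11*(P + P²)) (V(P) = (-2 + 1/(5 + 6))/(P + P²) = (-2 + 1/11)/(P + P²) = -21/(11*(P + P²)))
500*((-6*V(1))*K(-3, 4)) = 500*(-(-126)/(11*1*(1 + 1))*(-3)²) = 500*(-(-126)/(11*2)*9) = 500*(-6*(-21/22)*9) = 500*((63/11)*9) = 500*(567/11) = 283500/11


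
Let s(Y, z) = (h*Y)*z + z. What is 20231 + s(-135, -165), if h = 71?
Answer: 1601591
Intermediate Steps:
s(Y, z) = z + 71*Y*z (s(Y, z) = (71*Y)*z + z = 71*Y*z + z = z + 71*Y*z)
20231 + s(-135, -165) = 20231 - 165*(1 + 71*(-135)) = 20231 - 165*(1 - 9585) = 20231 - 165*(-9584) = 20231 + 1581360 = 1601591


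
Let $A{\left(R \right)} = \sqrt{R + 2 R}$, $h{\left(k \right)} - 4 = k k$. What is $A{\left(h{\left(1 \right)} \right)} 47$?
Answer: $47 \sqrt{15} \approx 182.03$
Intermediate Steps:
$h{\left(k \right)} = 4 + k^{2}$ ($h{\left(k \right)} = 4 + k k = 4 + k^{2}$)
$A{\left(R \right)} = \sqrt{3} \sqrt{R}$ ($A{\left(R \right)} = \sqrt{3 R} = \sqrt{3} \sqrt{R}$)
$A{\left(h{\left(1 \right)} \right)} 47 = \sqrt{3} \sqrt{4 + 1^{2}} \cdot 47 = \sqrt{3} \sqrt{4 + 1} \cdot 47 = \sqrt{3} \sqrt{5} \cdot 47 = \sqrt{15} \cdot 47 = 47 \sqrt{15}$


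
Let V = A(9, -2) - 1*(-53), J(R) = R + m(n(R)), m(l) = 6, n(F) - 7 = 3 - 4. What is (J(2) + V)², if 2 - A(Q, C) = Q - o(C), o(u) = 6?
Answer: 3600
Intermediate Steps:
n(F) = 6 (n(F) = 7 + (3 - 4) = 7 - 1 = 6)
A(Q, C) = 8 - Q (A(Q, C) = 2 - (Q - 1*6) = 2 - (Q - 6) = 2 - (-6 + Q) = 2 + (6 - Q) = 8 - Q)
J(R) = 6 + R (J(R) = R + 6 = 6 + R)
V = 52 (V = (8 - 1*9) - 1*(-53) = (8 - 9) + 53 = -1 + 53 = 52)
(J(2) + V)² = ((6 + 2) + 52)² = (8 + 52)² = 60² = 3600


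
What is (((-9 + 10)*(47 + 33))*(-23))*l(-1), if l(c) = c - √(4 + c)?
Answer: 1840 + 1840*√3 ≈ 5027.0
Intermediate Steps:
(((-9 + 10)*(47 + 33))*(-23))*l(-1) = (((-9 + 10)*(47 + 33))*(-23))*(-1 - √(4 - 1)) = ((1*80)*(-23))*(-1 - √3) = (80*(-23))*(-1 - √3) = -1840*(-1 - √3) = 1840 + 1840*√3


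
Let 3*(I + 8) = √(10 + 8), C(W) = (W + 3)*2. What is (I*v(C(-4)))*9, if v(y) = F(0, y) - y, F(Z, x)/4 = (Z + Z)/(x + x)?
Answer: -144 + 18*√2 ≈ -118.54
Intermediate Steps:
F(Z, x) = 4*Z/x (F(Z, x) = 4*((Z + Z)/(x + x)) = 4*((2*Z)/((2*x))) = 4*((2*Z)*(1/(2*x))) = 4*(Z/x) = 4*Z/x)
C(W) = 6 + 2*W (C(W) = (3 + W)*2 = 6 + 2*W)
I = -8 + √2 (I = -8 + √(10 + 8)/3 = -8 + √18/3 = -8 + (3*√2)/3 = -8 + √2 ≈ -6.5858)
v(y) = -y (v(y) = 4*0/y - y = 0 - y = -y)
(I*v(C(-4)))*9 = ((-8 + √2)*(-(6 + 2*(-4))))*9 = ((-8 + √2)*(-(6 - 8)))*9 = ((-8 + √2)*(-1*(-2)))*9 = ((-8 + √2)*2)*9 = (-16 + 2*√2)*9 = -144 + 18*√2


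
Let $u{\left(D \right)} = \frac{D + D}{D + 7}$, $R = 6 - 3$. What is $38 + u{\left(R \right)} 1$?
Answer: $\frac{193}{5} \approx 38.6$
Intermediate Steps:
$R = 3$
$u{\left(D \right)} = \frac{2 D}{7 + D}$
$38 + u{\left(R \right)} 1 = 38 + 2 \cdot 3 \frac{1}{7 + 3} \cdot 1 = 38 + 2 \cdot 3 \cdot \frac{1}{10} \cdot 1 = 38 + \frac{3}{5} \cdot 1 = 38 + \frac{3}{5} = \frac{193}{5}$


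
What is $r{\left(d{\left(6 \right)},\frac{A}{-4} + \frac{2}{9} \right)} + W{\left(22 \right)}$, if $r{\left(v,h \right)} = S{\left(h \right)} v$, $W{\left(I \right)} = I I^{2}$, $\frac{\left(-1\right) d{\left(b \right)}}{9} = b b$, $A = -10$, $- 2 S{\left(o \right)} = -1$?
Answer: $10486$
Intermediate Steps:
$S{\left(o \right)} = \frac{1}{2}$ ($S{\left(o \right)} = \left(- \frac{1}{2}\right) \left(-1\right) = \frac{1}{2}$)
$d{\left(b \right)} = - 9 b^{2}$ ($d{\left(b \right)} = - 9 b b = - 9 b^{2}$)
$W{\left(I \right)} = I^{3}$
$r{\left(v,h \right)} = \frac{v}{2}$
$r{\left(d{\left(6 \right)},\frac{A}{-4} + \frac{2}{9} \right)} + W{\left(22 \right)} = \frac{\left(-9\right) 6^{2}}{2} + 22^{3} = \frac{\left(-9\right) 36}{2} + 10648 = \frac{1}{2} \left(-324\right) + 10648 = -162 + 10648 = 10486$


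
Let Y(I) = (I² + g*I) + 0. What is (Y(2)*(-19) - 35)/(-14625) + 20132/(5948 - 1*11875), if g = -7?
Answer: -59069837/17336475 ≈ -3.4073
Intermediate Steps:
Y(I) = I² - 7*I (Y(I) = (I² - 7*I) + 0 = I² - 7*I)
(Y(2)*(-19) - 35)/(-14625) + 20132/(5948 - 1*11875) = ((2*(-7 + 2))*(-19) - 35)/(-14625) + 20132/(5948 - 1*11875) = ((2*(-5))*(-19) - 35)*(-1/14625) + 20132/(5948 - 11875) = (-10*(-19) - 35)*(-1/14625) + 20132/(-5927) = (190 - 35)*(-1/14625) + 20132*(-1/5927) = 155*(-1/14625) - 20132/5927 = -31/2925 - 20132/5927 = -59069837/17336475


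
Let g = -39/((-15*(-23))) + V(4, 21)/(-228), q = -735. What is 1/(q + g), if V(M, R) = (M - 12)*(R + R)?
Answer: -2185/1603002 ≈ -0.0013631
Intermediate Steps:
V(M, R) = 2*R*(-12 + M) (V(M, R) = (-12 + M)*(2*R) = 2*R*(-12 + M))
g = 2973/2185 (g = -39/((-15*(-23))) + (2*21*(-12 + 4))/(-228) = -39/345 + (2*21*(-8))*(-1/228) = -39*1/345 - 336*(-1/228) = -13/115 + 28/19 = 2973/2185 ≈ 1.3606)
1/(q + g) = 1/(-735 + 2973/2185) = 1/(-1603002/2185) = -2185/1603002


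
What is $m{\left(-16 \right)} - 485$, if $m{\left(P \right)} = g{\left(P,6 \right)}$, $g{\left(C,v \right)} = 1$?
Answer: $-484$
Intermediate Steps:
$m{\left(P \right)} = 1$
$m{\left(-16 \right)} - 485 = 1 - 485 = -484$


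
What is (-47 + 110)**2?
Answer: 3969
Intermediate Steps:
(-47 + 110)**2 = 63**2 = 3969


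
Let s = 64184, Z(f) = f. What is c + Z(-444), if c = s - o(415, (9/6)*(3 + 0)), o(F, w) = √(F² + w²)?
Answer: 63740 - √688981/2 ≈ 63325.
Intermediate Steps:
c = 64184 - √688981/2 (c = 64184 - √(415² + ((9/6)*(3 + 0))²) = 64184 - √(172225 + ((9*(⅙))*3)²) = 64184 - √(172225 + ((3/2)*3)²) = 64184 - √(172225 + (9/2)²) = 64184 - √(172225 + 81/4) = 64184 - √(688981/4) = 64184 - √688981/2 ≈ 63769.)
c + Z(-444) = (64184 - √688981/2) - 444 = 63740 - √688981/2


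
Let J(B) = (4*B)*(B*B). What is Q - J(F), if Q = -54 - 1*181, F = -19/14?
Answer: -154351/686 ≈ -225.00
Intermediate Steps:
F = -19/14 (F = -19*1/14 = -19/14 ≈ -1.3571)
J(B) = 4*B³ (J(B) = (4*B)*B² = 4*B³)
Q = -235 (Q = -54 - 181 = -235)
Q - J(F) = -235 - 4*(-19/14)³ = -235 - 4*(-6859)/2744 = -235 - 1*(-6859/686) = -235 + 6859/686 = -154351/686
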